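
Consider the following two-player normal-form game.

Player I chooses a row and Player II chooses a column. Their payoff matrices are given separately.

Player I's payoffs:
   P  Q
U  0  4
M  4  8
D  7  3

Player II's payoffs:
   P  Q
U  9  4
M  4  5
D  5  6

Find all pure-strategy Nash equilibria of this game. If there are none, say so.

(M, Q)

(U, P): Player I can switch to M (0 → 4). Not NE.
(U, Q): Player I can switch to M (4 → 8). Not NE.
(M, P): Player I can switch to D (4 → 7). Not NE.
(M, Q): Player I gets 8, best alternative 4; Player II gets 5, best alternative 4. No profitable deviation — NE.
(D, P): Player II can switch to Q (5 → 6). Not NE.
(D, Q): Player I can switch to U (3 → 4). Not NE.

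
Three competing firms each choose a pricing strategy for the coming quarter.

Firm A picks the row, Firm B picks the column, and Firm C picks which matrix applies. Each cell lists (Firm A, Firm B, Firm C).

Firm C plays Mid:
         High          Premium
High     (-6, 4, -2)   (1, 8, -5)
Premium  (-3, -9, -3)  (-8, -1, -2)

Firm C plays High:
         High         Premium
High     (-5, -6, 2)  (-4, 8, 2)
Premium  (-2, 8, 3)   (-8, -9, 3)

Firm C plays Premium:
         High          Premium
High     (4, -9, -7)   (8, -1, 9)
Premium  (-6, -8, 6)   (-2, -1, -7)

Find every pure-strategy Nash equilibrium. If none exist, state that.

The unique pure-strategy Nash equilibrium is (High, Premium, Premium).

(High, High, Mid): Firm A can switch to Premium (-6 → -3). Not NE.
(High, High, High): Firm A can switch to Premium (-5 → -2). Not NE.
(High, High, Premium): Firm B can switch to Premium (-9 → -1). Not NE.
(High, Premium, Mid): Firm C can switch to High (-5 → 2). Not NE.
(High, Premium, High): Firm C can switch to Premium (2 → 9). Not NE.
(High, Premium, Premium): Firm A gets 8, best alternative -2; Firm B gets -1, best alternative -9; Firm C gets 9, best alternative 2. No profitable deviation — NE.
(Premium, High, Mid): Firm B can switch to Premium (-9 → -1). Not NE.
(The remaining 5 profiles each have a profitable deviation by the same check.)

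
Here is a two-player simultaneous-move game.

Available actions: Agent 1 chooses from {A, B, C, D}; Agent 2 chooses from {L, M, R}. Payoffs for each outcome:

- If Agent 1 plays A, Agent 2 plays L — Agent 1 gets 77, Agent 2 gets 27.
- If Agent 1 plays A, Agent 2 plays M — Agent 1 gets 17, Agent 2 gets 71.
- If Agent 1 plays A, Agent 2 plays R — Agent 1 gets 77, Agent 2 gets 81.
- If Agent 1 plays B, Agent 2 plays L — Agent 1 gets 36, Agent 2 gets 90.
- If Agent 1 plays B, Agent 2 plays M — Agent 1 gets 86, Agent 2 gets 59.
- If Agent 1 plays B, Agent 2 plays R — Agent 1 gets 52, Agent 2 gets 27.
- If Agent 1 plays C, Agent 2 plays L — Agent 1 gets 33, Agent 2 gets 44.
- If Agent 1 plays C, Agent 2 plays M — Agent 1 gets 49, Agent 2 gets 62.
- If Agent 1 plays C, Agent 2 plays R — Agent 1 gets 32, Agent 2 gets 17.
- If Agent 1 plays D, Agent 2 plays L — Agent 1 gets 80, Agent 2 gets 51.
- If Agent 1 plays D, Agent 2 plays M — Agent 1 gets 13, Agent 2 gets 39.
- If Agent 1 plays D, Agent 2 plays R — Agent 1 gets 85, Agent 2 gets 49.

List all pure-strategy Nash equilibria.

Pure NE: (D, L)

(A, L): Agent 1 can switch to D (77 → 80). Not NE.
(A, M): Agent 1 can switch to B (17 → 86). Not NE.
(A, R): Agent 1 can switch to D (77 → 85). Not NE.
(B, L): Agent 1 can switch to A (36 → 77). Not NE.
(B, M): Agent 2 can switch to L (59 → 90). Not NE.
(B, R): Agent 1 can switch to A (52 → 77). Not NE.
(C, L): Agent 1 can switch to A (33 → 77). Not NE.
(C, M): Agent 1 can switch to B (49 → 86). Not NE.
(C, R): Agent 1 can switch to A (32 → 77). Not NE.
(D, L): Agent 1 gets 80, best alternative 77; Agent 2 gets 51, best alternative 49. No profitable deviation — NE.
(D, M): Agent 1 can switch to A (13 → 17). Not NE.
(The remaining 1 profile has a profitable deviation by the same check.)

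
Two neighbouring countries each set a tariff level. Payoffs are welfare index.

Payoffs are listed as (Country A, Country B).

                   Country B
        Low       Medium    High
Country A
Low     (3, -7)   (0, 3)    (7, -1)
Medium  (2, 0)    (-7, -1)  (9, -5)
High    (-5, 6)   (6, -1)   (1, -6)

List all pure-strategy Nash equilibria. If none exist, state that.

none

Country A against Low: payoffs 3, 2, -5 → best response Low.
Country A against Medium: payoffs 0, -7, 6 → best response High.
Country A against High: payoffs 7, 9, 1 → best response Medium.
Country B against Low: payoffs -7, 3, -1 → best response Medium.
Country B against Medium: payoffs 0, -1, -5 → best response Low.
Country B against High: payoffs 6, -1, -6 → best response Low.
No profile is a mutual best response for all players.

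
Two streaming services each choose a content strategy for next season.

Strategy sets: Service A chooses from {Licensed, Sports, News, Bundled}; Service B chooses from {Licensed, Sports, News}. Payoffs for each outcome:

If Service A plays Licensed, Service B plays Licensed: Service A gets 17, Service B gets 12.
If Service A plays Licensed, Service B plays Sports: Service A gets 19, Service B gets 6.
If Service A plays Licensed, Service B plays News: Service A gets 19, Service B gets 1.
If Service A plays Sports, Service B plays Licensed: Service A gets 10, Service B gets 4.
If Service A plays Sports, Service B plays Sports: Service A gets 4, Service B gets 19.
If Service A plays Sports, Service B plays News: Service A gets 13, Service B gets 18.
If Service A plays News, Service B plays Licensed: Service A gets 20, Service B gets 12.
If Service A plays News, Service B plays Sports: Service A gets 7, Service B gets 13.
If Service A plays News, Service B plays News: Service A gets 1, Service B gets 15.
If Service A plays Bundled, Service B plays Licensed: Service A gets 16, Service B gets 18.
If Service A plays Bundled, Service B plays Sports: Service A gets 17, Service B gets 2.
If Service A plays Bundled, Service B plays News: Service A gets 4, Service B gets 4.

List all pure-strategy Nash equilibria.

No pure-strategy Nash equilibrium.

Service A against Licensed: payoffs 17, 10, 20, 16 → best response News.
Service A against Sports: payoffs 19, 4, 7, 17 → best response Licensed.
Service A against News: payoffs 19, 13, 1, 4 → best response Licensed.
Service B against Licensed: payoffs 12, 6, 1 → best response Licensed.
Service B against Sports: payoffs 4, 19, 18 → best response Sports.
Service B against News: payoffs 12, 13, 15 → best response News.
Service B against Bundled: payoffs 18, 2, 4 → best response Licensed.
No profile is a mutual best response for all players.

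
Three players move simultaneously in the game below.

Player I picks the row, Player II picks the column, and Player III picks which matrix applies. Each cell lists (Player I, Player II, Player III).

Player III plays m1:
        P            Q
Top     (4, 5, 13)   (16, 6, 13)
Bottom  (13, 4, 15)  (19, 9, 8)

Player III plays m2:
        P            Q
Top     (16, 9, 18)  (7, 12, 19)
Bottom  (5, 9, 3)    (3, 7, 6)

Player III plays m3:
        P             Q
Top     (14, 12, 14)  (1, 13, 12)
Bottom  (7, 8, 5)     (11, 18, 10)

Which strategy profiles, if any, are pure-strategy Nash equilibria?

Pure-strategy Nash equilibria: (Top, Q, m2) and (Bottom, Q, m3)

Player I against (P, m1): payoffs 4, 13 → best response Bottom.
Player I against (P, m2): payoffs 16, 5 → best response Top.
Player I against (P, m3): payoffs 14, 7 → best response Top.
Player I against (Q, m1): payoffs 16, 19 → best response Bottom.
Player I against (Q, m2): payoffs 7, 3 → best response Top.
Player I against (Q, m3): payoffs 1, 11 → best response Bottom.
Player II against (Top, m1): payoffs 5, 6 → best response Q.
Player II against (Top, m2): payoffs 9, 12 → best response Q.
Player II against (Top, m3): payoffs 12, 13 → best response Q.
Player II against (Bottom, m1): payoffs 4, 9 → best response Q.
Player II against (Bottom, m2): payoffs 9, 7 → best response P.
Player II against (Bottom, m3): payoffs 8, 18 → best response Q.
Player III against (Top, P): payoffs 13, 18, 14 → best response m2.
Player III against (Top, Q): payoffs 13, 19, 12 → best response m2.
Player III against (Bottom, P): payoffs 15, 3, 5 → best response m1.
Player III against (Bottom, Q): payoffs 8, 6, 10 → best response m3.
Mutual best responses: (Top, Q, m2); (Bottom, Q, m3).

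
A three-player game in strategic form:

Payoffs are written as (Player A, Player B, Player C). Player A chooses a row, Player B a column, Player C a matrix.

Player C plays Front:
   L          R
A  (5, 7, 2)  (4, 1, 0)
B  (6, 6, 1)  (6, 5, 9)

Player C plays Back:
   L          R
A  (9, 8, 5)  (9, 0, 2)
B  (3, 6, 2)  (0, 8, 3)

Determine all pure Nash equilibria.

For each player, find the best response to each opponent profile; mutual best responses are the pure NE.
Player A against (L, Front): payoffs 5, 6 → best response B.
Player A against (L, Back): payoffs 9, 3 → best response A.
Player A against (R, Front): payoffs 4, 6 → best response B.
Player A against (R, Back): payoffs 9, 0 → best response A.
Player B against (A, Front): payoffs 7, 1 → best response L.
Player B against (A, Back): payoffs 8, 0 → best response L.
Player B against (B, Front): payoffs 6, 5 → best response L.
Player B against (B, Back): payoffs 6, 8 → best response R.
Player C against (A, L): payoffs 2, 5 → best response Back.
Player C against (A, R): payoffs 0, 2 → best response Back.
Player C against (B, L): payoffs 1, 2 → best response Back.
Player C against (B, R): payoffs 9, 3 → best response Front.
Mutual best responses: (A, L, Back).

The unique pure-strategy Nash equilibrium is (A, L, Back).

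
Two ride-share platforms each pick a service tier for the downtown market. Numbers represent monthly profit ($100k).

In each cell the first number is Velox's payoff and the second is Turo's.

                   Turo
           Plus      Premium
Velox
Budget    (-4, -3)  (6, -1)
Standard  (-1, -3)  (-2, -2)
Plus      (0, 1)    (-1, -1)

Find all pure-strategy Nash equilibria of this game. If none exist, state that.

Velox against Plus: payoffs -4, -1, 0 → best response Plus.
Velox against Premium: payoffs 6, -2, -1 → best response Budget.
Turo against Budget: payoffs -3, -1 → best response Premium.
Turo against Standard: payoffs -3, -2 → best response Premium.
Turo against Plus: payoffs 1, -1 → best response Plus.
Mutual best responses: (Budget, Premium); (Plus, Plus).

Pure-strategy Nash equilibria: (Budget, Premium); (Plus, Plus)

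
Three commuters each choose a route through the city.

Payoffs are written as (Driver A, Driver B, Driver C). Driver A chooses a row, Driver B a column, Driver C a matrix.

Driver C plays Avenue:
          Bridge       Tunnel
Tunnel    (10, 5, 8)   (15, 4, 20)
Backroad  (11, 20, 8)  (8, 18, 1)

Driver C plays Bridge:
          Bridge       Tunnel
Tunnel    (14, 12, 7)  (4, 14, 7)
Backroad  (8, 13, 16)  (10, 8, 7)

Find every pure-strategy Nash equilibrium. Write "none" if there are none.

For each player, find the best response to each opponent profile; mutual best responses are the pure NE.
Driver A against (Bridge, Avenue): payoffs 10, 11 → best response Backroad.
Driver A against (Bridge, Bridge): payoffs 14, 8 → best response Tunnel.
Driver A against (Tunnel, Avenue): payoffs 15, 8 → best response Tunnel.
Driver A against (Tunnel, Bridge): payoffs 4, 10 → best response Backroad.
Driver B against (Tunnel, Avenue): payoffs 5, 4 → best response Bridge.
Driver B against (Tunnel, Bridge): payoffs 12, 14 → best response Tunnel.
Driver B against (Backroad, Avenue): payoffs 20, 18 → best response Bridge.
Driver B against (Backroad, Bridge): payoffs 13, 8 → best response Bridge.
Driver C against (Tunnel, Bridge): payoffs 8, 7 → best response Avenue.
Driver C against (Tunnel, Tunnel): payoffs 20, 7 → best response Avenue.
Driver C against (Backroad, Bridge): payoffs 8, 16 → best response Bridge.
Driver C against (Backroad, Tunnel): payoffs 1, 7 → best response Bridge.
No profile is a mutual best response for all players.

This game has no pure Nash equilibrium.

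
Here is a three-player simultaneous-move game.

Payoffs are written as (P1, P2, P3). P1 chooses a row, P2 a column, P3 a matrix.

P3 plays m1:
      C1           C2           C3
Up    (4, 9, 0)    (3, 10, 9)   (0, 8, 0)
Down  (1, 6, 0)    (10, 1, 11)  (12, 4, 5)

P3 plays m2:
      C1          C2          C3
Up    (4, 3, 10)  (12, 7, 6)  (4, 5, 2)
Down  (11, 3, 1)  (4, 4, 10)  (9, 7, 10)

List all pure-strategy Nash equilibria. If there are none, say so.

(Down, C3, m2)

For each player, find the best response to each opponent profile; mutual best responses are the pure NE.
P1 against (C1, m1): payoffs 4, 1 → best response Up.
P1 against (C1, m2): payoffs 4, 11 → best response Down.
P1 against (C2, m1): payoffs 3, 10 → best response Down.
P1 against (C2, m2): payoffs 12, 4 → best response Up.
P1 against (C3, m1): payoffs 0, 12 → best response Down.
P1 against (C3, m2): payoffs 4, 9 → best response Down.
P2 against (Up, m1): payoffs 9, 10, 8 → best response C2.
P2 against (Up, m2): payoffs 3, 7, 5 → best response C2.
P2 against (Down, m1): payoffs 6, 1, 4 → best response C1.
P2 against (Down, m2): payoffs 3, 4, 7 → best response C3.
P3 against (Up, C1): payoffs 0, 10 → best response m2.
P3 against (Up, C2): payoffs 9, 6 → best response m1.
P3 against (Up, C3): payoffs 0, 2 → best response m2.
P3 against (Down, C1): payoffs 0, 1 → best response m2.
P3 against (Down, C2): payoffs 11, 10 → best response m1.
P3 against (Down, C3): payoffs 5, 10 → best response m2.
Mutual best responses: (Down, C3, m2).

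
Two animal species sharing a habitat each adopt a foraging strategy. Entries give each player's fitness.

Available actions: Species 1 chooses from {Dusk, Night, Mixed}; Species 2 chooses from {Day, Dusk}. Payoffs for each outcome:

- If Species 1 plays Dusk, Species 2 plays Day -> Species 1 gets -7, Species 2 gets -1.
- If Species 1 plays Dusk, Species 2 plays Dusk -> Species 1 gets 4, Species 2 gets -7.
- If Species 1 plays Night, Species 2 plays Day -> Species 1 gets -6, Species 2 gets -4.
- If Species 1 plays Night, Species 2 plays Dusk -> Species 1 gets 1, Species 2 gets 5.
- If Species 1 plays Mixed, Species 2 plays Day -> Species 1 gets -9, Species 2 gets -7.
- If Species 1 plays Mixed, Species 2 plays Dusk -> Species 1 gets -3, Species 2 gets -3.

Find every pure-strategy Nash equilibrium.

Check each profile: it is a Nash equilibrium iff no player can strictly gain by switching unilaterally.
(Dusk, Day): Species 1 can switch to Night (-7 → -6). Not NE.
(Dusk, Dusk): Species 2 can switch to Day (-7 → -1). Not NE.
(Night, Day): Species 2 can switch to Dusk (-4 → 5). Not NE.
(Night, Dusk): Species 1 can switch to Dusk (1 → 4). Not NE.
(Mixed, Day): Species 1 can switch to Dusk (-9 → -7). Not NE.
(Mixed, Dusk): Species 1 can switch to Dusk (-3 → 4). Not NE.

No pure-strategy Nash equilibrium.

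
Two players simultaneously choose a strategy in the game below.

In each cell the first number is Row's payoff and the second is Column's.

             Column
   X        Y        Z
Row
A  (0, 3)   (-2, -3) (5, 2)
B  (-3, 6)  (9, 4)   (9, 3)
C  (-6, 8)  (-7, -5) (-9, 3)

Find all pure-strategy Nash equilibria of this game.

Pure NE: (A, X)

(A, X): Row gets 0, best alternative -3; Column gets 3, best alternative 2. No profitable deviation — NE.
(A, Y): Row can switch to B (-2 → 9). Not NE.
(A, Z): Row can switch to B (5 → 9). Not NE.
(B, X): Row can switch to A (-3 → 0). Not NE.
(B, Y): Column can switch to X (4 → 6). Not NE.
(B, Z): Column can switch to X (3 → 6). Not NE.
(C, X): Row can switch to A (-6 → 0). Not NE.
(The remaining 2 profiles each have a profitable deviation by the same check.)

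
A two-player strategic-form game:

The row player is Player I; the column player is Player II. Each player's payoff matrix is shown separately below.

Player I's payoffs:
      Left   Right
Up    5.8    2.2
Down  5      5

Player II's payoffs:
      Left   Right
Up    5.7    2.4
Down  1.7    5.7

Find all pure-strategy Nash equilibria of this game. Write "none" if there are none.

(Up, Left): Player I gets 5.8, best alternative 5; Player II gets 5.7, best alternative 2.4. No profitable deviation — NE.
(Up, Right): Player I can switch to Down (2.2 → 5). Not NE.
(Down, Left): Player I can switch to Up (5 → 5.8). Not NE.
(Down, Right): Player I gets 5, best alternative 2.2; Player II gets 5.7, best alternative 1.7. No profitable deviation — NE.

(Up, Left); (Down, Right)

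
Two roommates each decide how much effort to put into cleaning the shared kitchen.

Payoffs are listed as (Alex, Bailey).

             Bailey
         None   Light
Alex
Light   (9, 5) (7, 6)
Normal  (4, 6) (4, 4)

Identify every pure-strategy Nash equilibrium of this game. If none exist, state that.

(Light, Light)

Alex against None: payoffs 9, 4 → best response Light.
Alex against Light: payoffs 7, 4 → best response Light.
Bailey against Light: payoffs 5, 6 → best response Light.
Bailey against Normal: payoffs 6, 4 → best response None.
Mutual best responses: (Light, Light).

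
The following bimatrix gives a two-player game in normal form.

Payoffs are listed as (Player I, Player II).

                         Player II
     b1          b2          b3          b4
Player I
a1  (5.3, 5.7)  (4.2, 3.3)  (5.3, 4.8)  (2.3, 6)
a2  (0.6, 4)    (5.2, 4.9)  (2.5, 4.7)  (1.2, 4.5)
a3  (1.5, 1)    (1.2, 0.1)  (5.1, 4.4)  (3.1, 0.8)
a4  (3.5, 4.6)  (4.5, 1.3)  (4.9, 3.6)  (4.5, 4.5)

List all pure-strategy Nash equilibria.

Pure NE: (a2, b2)

Mark each player's best response to every combination of opponents' strategies; a profile where every player is best-responding is a pure Nash equilibrium.
Player I against b1: payoffs 5.3, 0.6, 1.5, 3.5 → best response a1.
Player I against b2: payoffs 4.2, 5.2, 1.2, 4.5 → best response a2.
Player I against b3: payoffs 5.3, 2.5, 5.1, 4.9 → best response a1.
Player I against b4: payoffs 2.3, 1.2, 3.1, 4.5 → best response a4.
Player II against a1: payoffs 5.7, 3.3, 4.8, 6 → best response b4.
Player II against a2: payoffs 4, 4.9, 4.7, 4.5 → best response b2.
Player II against a3: payoffs 1, 0.1, 4.4, 0.8 → best response b3.
Player II against a4: payoffs 4.6, 1.3, 3.6, 4.5 → best response b1.
Mutual best responses: (a2, b2).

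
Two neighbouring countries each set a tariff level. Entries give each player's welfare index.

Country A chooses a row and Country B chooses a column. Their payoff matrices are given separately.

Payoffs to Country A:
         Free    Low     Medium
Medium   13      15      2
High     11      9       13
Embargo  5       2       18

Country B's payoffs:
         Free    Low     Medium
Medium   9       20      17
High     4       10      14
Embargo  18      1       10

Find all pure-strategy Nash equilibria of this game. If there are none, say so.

(Medium, Low)

Country A against Free: payoffs 13, 11, 5 → best response Medium.
Country A against Low: payoffs 15, 9, 2 → best response Medium.
Country A against Medium: payoffs 2, 13, 18 → best response Embargo.
Country B against Medium: payoffs 9, 20, 17 → best response Low.
Country B against High: payoffs 4, 10, 14 → best response Medium.
Country B against Embargo: payoffs 18, 1, 10 → best response Free.
Mutual best responses: (Medium, Low).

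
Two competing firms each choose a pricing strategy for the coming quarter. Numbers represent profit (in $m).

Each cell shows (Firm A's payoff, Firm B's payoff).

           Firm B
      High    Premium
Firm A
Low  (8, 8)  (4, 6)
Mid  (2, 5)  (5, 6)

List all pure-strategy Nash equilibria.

(Low, High) and (Mid, Premium)

(Low, High): Firm A gets 8, best alternative 2; Firm B gets 8, best alternative 6. No profitable deviation — NE.
(Low, Premium): Firm A can switch to Mid (4 → 5). Not NE.
(Mid, High): Firm A can switch to Low (2 → 8). Not NE.
(Mid, Premium): Firm A gets 5, best alternative 4; Firm B gets 6, best alternative 5. No profitable deviation — NE.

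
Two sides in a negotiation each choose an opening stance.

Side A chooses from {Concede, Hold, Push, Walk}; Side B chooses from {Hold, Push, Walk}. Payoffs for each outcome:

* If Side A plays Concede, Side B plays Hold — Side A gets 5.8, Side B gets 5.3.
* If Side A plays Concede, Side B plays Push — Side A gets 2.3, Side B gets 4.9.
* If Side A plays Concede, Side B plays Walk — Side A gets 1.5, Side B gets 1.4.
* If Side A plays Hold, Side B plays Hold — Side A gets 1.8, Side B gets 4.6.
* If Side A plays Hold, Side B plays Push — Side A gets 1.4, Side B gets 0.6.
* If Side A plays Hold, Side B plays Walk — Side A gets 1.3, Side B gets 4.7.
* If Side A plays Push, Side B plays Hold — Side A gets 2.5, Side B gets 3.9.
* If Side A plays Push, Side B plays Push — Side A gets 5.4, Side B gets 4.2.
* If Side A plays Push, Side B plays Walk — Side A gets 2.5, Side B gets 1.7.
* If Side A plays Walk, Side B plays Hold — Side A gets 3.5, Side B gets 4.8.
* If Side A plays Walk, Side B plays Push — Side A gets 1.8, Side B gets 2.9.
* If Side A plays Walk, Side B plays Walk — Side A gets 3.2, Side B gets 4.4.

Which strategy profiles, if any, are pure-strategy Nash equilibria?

The pure Nash equilibria are (Concede, Hold); (Push, Push).

Mark each player's best response to every combination of opponents' strategies; a profile where every player is best-responding is a pure Nash equilibrium.
Side A against Hold: payoffs 5.8, 1.8, 2.5, 3.5 → best response Concede.
Side A against Push: payoffs 2.3, 1.4, 5.4, 1.8 → best response Push.
Side A against Walk: payoffs 1.5, 1.3, 2.5, 3.2 → best response Walk.
Side B against Concede: payoffs 5.3, 4.9, 1.4 → best response Hold.
Side B against Hold: payoffs 4.6, 0.6, 4.7 → best response Walk.
Side B against Push: payoffs 3.9, 4.2, 1.7 → best response Push.
Side B against Walk: payoffs 4.8, 2.9, 4.4 → best response Hold.
Mutual best responses: (Concede, Hold); (Push, Push).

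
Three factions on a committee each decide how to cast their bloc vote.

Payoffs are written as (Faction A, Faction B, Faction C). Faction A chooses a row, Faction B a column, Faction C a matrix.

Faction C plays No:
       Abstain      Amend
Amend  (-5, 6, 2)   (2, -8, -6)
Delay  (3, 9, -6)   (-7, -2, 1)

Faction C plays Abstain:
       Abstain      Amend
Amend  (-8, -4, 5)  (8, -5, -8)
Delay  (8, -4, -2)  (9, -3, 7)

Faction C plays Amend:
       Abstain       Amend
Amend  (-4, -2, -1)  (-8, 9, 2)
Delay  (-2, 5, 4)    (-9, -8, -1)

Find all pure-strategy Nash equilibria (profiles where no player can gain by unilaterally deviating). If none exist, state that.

The pure Nash equilibria are (Amend, Amend, Amend) and (Delay, Abstain, Amend) and (Delay, Amend, Abstain).

(Amend, Abstain, No): Faction A can switch to Delay (-5 → 3). Not NE.
(Amend, Abstain, Abstain): Faction A can switch to Delay (-8 → 8). Not NE.
(Amend, Abstain, Amend): Faction A can switch to Delay (-4 → -2). Not NE.
(Amend, Amend, No): Faction B can switch to Abstain (-8 → 6). Not NE.
(Amend, Amend, Abstain): Faction A can switch to Delay (8 → 9). Not NE.
(Amend, Amend, Amend): Faction A gets -8, best alternative -9; Faction B gets 9, best alternative -2; Faction C gets 2, best alternative -6. No profitable deviation — NE.
(Delay, Abstain, No): Faction C can switch to Abstain (-6 → -2). Not NE.
(Delay, Abstain, Abstain): Faction B can switch to Amend (-4 → -3). Not NE.
(Delay, Abstain, Amend): Faction A gets -2, best alternative -4; Faction B gets 5, best alternative -8; Faction C gets 4, best alternative -2. No profitable deviation — NE.
(Delay, Amend, No): Faction A can switch to Amend (-7 → 2). Not NE.
(Delay, Amend, Abstain): Faction A gets 9, best alternative 8; Faction B gets -3, best alternative -4; Faction C gets 7, best alternative 1. No profitable deviation — NE.
(Delay, Amend, Amend): Faction A can switch to Amend (-9 → -8). Not NE.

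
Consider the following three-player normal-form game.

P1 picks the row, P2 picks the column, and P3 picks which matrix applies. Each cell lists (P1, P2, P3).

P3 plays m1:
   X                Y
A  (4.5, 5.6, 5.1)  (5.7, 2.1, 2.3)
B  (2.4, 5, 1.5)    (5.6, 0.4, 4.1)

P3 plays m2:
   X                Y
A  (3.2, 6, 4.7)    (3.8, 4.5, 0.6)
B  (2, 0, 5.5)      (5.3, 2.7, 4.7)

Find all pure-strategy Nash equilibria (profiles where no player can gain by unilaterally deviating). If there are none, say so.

(A, X, m1), (B, Y, m2)

P1 against (X, m1): payoffs 4.5, 2.4 → best response A.
P1 against (X, m2): payoffs 3.2, 2 → best response A.
P1 against (Y, m1): payoffs 5.7, 5.6 → best response A.
P1 against (Y, m2): payoffs 3.8, 5.3 → best response B.
P2 against (A, m1): payoffs 5.6, 2.1 → best response X.
P2 against (A, m2): payoffs 6, 4.5 → best response X.
P2 against (B, m1): payoffs 5, 0.4 → best response X.
P2 against (B, m2): payoffs 0, 2.7 → best response Y.
P3 against (A, X): payoffs 5.1, 4.7 → best response m1.
P3 against (A, Y): payoffs 2.3, 0.6 → best response m1.
P3 against (B, X): payoffs 1.5, 5.5 → best response m2.
P3 against (B, Y): payoffs 4.1, 4.7 → best response m2.
Mutual best responses: (A, X, m1); (B, Y, m2).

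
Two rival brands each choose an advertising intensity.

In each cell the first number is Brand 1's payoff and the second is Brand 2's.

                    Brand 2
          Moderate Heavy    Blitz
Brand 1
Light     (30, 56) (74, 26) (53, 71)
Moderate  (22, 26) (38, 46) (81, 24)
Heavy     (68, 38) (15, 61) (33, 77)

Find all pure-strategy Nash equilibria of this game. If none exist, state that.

Mark each player's best response to every combination of opponents' strategies; a profile where every player is best-responding is a pure Nash equilibrium.
Brand 1 against Moderate: payoffs 30, 22, 68 → best response Heavy.
Brand 1 against Heavy: payoffs 74, 38, 15 → best response Light.
Brand 1 against Blitz: payoffs 53, 81, 33 → best response Moderate.
Brand 2 against Light: payoffs 56, 26, 71 → best response Blitz.
Brand 2 against Moderate: payoffs 26, 46, 24 → best response Heavy.
Brand 2 against Heavy: payoffs 38, 61, 77 → best response Blitz.
No profile is a mutual best response for all players.

No pure-strategy Nash equilibrium.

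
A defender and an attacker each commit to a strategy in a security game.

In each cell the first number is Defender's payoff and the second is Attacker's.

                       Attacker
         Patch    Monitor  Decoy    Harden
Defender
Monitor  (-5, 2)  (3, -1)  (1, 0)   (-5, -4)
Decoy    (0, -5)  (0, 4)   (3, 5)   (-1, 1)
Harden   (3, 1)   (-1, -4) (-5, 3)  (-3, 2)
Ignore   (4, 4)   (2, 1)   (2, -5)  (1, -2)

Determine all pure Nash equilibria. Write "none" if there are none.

Defender against Patch: payoffs -5, 0, 3, 4 → best response Ignore.
Defender against Monitor: payoffs 3, 0, -1, 2 → best response Monitor.
Defender against Decoy: payoffs 1, 3, -5, 2 → best response Decoy.
Defender against Harden: payoffs -5, -1, -3, 1 → best response Ignore.
Attacker against Monitor: payoffs 2, -1, 0, -4 → best response Patch.
Attacker against Decoy: payoffs -5, 4, 5, 1 → best response Decoy.
Attacker against Harden: payoffs 1, -4, 3, 2 → best response Decoy.
Attacker against Ignore: payoffs 4, 1, -5, -2 → best response Patch.
Mutual best responses: (Decoy, Decoy); (Ignore, Patch).

The pure Nash equilibria are (Decoy, Decoy), (Ignore, Patch).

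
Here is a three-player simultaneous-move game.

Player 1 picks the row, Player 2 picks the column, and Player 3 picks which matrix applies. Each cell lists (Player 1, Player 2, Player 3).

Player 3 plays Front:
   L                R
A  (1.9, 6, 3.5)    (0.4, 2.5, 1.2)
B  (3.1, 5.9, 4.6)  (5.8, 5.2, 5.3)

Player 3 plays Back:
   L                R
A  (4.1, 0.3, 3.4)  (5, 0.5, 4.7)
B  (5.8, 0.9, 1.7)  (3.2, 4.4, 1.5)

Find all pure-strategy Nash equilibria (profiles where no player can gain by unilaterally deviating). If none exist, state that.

(A, L, Front): Player 1 can switch to B (1.9 → 3.1). Not NE.
(A, L, Back): Player 1 can switch to B (4.1 → 5.8). Not NE.
(A, R, Front): Player 1 can switch to B (0.4 → 5.8). Not NE.
(A, R, Back): Player 1 gets 5, best alternative 3.2; Player 2 gets 0.5, best alternative 0.3; Player 3 gets 4.7, best alternative 1.2. No profitable deviation — NE.
(B, L, Front): Player 1 gets 3.1, best alternative 1.9; Player 2 gets 5.9, best alternative 5.2; Player 3 gets 4.6, best alternative 1.7. No profitable deviation — NE.
(B, L, Back): Player 2 can switch to R (0.9 → 4.4). Not NE.
(B, R, Front): Player 2 can switch to L (5.2 → 5.9). Not NE.
(B, R, Back): Player 1 can switch to A (3.2 → 5). Not NE.

The pure Nash equilibria are (A, R, Back) and (B, L, Front).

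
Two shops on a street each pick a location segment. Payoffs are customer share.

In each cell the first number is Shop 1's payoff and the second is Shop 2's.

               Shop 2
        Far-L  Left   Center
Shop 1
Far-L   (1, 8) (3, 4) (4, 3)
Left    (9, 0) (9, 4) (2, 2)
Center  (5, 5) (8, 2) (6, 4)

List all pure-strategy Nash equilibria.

(Far-L, Far-L): Shop 1 can switch to Left (1 → 9). Not NE.
(Far-L, Left): Shop 1 can switch to Left (3 → 9). Not NE.
(Far-L, Center): Shop 1 can switch to Center (4 → 6). Not NE.
(Left, Far-L): Shop 2 can switch to Left (0 → 4). Not NE.
(Left, Left): Shop 1 gets 9, best alternative 8; Shop 2 gets 4, best alternative 2. No profitable deviation — NE.
(Left, Center): Shop 1 can switch to Far-L (2 → 4). Not NE.
(Center, Far-L): Shop 1 can switch to Left (5 → 9). Not NE.
(The remaining 2 profiles each have a profitable deviation by the same check.)

(Left, Left)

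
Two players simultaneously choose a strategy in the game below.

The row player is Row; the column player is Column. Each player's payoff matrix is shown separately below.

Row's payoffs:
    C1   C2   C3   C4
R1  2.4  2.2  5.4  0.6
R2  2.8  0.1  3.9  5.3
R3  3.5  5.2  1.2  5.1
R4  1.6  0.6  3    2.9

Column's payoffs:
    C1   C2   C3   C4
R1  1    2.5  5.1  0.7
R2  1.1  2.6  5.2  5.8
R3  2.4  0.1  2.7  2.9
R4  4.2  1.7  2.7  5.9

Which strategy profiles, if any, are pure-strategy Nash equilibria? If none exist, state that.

The pure Nash equilibria are (R1, C3), (R2, C4).

For each player, find the best response to each opponent profile; mutual best responses are the pure NE.
Row against C1: payoffs 2.4, 2.8, 3.5, 1.6 → best response R3.
Row against C2: payoffs 2.2, 0.1, 5.2, 0.6 → best response R3.
Row against C3: payoffs 5.4, 3.9, 1.2, 3 → best response R1.
Row against C4: payoffs 0.6, 5.3, 5.1, 2.9 → best response R2.
Column against R1: payoffs 1, 2.5, 5.1, 0.7 → best response C3.
Column against R2: payoffs 1.1, 2.6, 5.2, 5.8 → best response C4.
Column against R3: payoffs 2.4, 0.1, 2.7, 2.9 → best response C4.
Column against R4: payoffs 4.2, 1.7, 2.7, 5.9 → best response C4.
Mutual best responses: (R1, C3); (R2, C4).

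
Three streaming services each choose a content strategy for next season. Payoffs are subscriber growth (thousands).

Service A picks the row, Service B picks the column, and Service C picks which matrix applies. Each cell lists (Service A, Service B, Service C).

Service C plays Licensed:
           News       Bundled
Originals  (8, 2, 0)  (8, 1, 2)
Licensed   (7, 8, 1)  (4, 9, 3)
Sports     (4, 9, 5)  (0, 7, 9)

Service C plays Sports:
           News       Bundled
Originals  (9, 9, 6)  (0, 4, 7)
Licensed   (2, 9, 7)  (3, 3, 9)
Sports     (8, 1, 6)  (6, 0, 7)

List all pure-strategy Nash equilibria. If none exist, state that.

(Originals, News, Sports)

Service A against (News, Licensed): payoffs 8, 7, 4 → best response Originals.
Service A against (News, Sports): payoffs 9, 2, 8 → best response Originals.
Service A against (Bundled, Licensed): payoffs 8, 4, 0 → best response Originals.
Service A against (Bundled, Sports): payoffs 0, 3, 6 → best response Sports.
Service B against (Originals, Licensed): payoffs 2, 1 → best response News.
Service B against (Originals, Sports): payoffs 9, 4 → best response News.
Service B against (Licensed, Licensed): payoffs 8, 9 → best response Bundled.
Service B against (Licensed, Sports): payoffs 9, 3 → best response News.
Service B against (Sports, Licensed): payoffs 9, 7 → best response News.
Service B against (Sports, Sports): payoffs 1, 0 → best response News.
Service C against (Originals, News): payoffs 0, 6 → best response Sports.
Service C against (Originals, Bundled): payoffs 2, 7 → best response Sports.
Service C against (Licensed, News): payoffs 1, 7 → best response Sports.
Service C against (Licensed, Bundled): payoffs 3, 9 → best response Sports.
Service C against (Sports, News): payoffs 5, 6 → best response Sports.
Service C against (Sports, Bundled): payoffs 9, 7 → best response Licensed.
Mutual best responses: (Originals, News, Sports).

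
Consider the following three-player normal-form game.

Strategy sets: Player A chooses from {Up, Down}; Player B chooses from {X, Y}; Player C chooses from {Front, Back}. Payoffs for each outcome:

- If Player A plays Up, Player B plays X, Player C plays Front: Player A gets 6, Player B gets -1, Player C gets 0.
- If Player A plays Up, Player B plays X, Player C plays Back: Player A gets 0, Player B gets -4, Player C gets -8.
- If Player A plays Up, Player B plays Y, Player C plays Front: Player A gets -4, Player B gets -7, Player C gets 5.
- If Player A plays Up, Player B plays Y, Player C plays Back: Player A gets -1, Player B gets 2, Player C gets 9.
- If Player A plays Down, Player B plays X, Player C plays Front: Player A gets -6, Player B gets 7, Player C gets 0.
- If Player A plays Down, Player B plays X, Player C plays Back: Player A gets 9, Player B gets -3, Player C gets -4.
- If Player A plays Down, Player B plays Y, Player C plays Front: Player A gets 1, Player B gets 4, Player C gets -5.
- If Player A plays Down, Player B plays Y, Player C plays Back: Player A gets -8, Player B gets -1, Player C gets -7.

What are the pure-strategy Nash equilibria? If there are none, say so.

(Up, X, Front), (Up, Y, Back)

(Up, X, Front): Player A gets 6, best alternative -6; Player B gets -1, best alternative -7; Player C gets 0, best alternative -8. No profitable deviation — NE.
(Up, X, Back): Player A can switch to Down (0 → 9). Not NE.
(Up, Y, Front): Player A can switch to Down (-4 → 1). Not NE.
(Up, Y, Back): Player A gets -1, best alternative -8; Player B gets 2, best alternative -4; Player C gets 9, best alternative 5. No profitable deviation — NE.
(Down, X, Front): Player A can switch to Up (-6 → 6). Not NE.
(Down, X, Back): Player B can switch to Y (-3 → -1). Not NE.
(Down, Y, Front): Player B can switch to X (4 → 7). Not NE.
(Down, Y, Back): Player A can switch to Up (-8 → -1). Not NE.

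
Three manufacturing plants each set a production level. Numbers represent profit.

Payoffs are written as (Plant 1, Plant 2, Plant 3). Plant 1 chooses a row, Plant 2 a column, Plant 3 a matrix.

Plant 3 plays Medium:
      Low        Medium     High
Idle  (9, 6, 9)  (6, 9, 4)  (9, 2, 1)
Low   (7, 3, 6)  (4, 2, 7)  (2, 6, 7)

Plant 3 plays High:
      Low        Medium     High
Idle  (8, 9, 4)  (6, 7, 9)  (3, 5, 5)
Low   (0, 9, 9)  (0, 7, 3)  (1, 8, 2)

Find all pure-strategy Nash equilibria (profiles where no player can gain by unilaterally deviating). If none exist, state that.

none

(Idle, Low, Medium): Plant 2 can switch to Medium (6 → 9). Not NE.
(Idle, Low, High): Plant 3 can switch to Medium (4 → 9). Not NE.
(Idle, Medium, Medium): Plant 3 can switch to High (4 → 9). Not NE.
(Idle, Medium, High): Plant 2 can switch to Low (7 → 9). Not NE.
(Idle, High, Medium): Plant 2 can switch to Low (2 → 6). Not NE.
(Idle, High, High): Plant 2 can switch to Low (5 → 9). Not NE.
(Low, Low, Medium): Plant 1 can switch to Idle (7 → 9). Not NE.
(Low, Low, High): Plant 1 can switch to Idle (0 → 8). Not NE.
(Low, Medium, Medium): Plant 1 can switch to Idle (4 → 6). Not NE.
(Low, Medium, High): Plant 1 can switch to Idle (0 → 6). Not NE.
(The remaining 2 profiles each have a profitable deviation by the same check.)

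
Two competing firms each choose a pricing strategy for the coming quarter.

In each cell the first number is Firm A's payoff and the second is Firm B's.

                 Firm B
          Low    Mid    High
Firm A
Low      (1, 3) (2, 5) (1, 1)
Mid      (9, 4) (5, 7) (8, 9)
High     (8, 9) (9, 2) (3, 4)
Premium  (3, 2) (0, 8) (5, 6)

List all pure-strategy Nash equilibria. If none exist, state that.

Check each profile: it is a Nash equilibrium iff no player can strictly gain by switching unilaterally.
(Low, Low): Firm A can switch to Mid (1 → 9). Not NE.
(Low, Mid): Firm A can switch to Mid (2 → 5). Not NE.
(Low, High): Firm A can switch to Mid (1 → 8). Not NE.
(Mid, Low): Firm B can switch to Mid (4 → 7). Not NE.
(Mid, Mid): Firm A can switch to High (5 → 9). Not NE.
(Mid, High): Firm A gets 8, best alternative 5; Firm B gets 9, best alternative 7. No profitable deviation — NE.
(High, Low): Firm A can switch to Mid (8 → 9). Not NE.
(High, Mid): Firm B can switch to Low (2 → 9). Not NE.
(High, High): Firm A can switch to Mid (3 → 8). Not NE.
(The remaining 3 profiles each have a profitable deviation by the same check.)

Pure NE: (Mid, High)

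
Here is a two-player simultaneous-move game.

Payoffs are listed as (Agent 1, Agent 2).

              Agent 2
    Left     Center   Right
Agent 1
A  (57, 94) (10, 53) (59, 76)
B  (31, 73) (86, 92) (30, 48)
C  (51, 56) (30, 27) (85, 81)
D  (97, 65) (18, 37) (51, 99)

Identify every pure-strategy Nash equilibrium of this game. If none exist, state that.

Agent 1 against Left: payoffs 57, 31, 51, 97 → best response D.
Agent 1 against Center: payoffs 10, 86, 30, 18 → best response B.
Agent 1 against Right: payoffs 59, 30, 85, 51 → best response C.
Agent 2 against A: payoffs 94, 53, 76 → best response Left.
Agent 2 against B: payoffs 73, 92, 48 → best response Center.
Agent 2 against C: payoffs 56, 27, 81 → best response Right.
Agent 2 against D: payoffs 65, 37, 99 → best response Right.
Mutual best responses: (B, Center); (C, Right).

Pure-strategy Nash equilibria: (B, Center); (C, Right)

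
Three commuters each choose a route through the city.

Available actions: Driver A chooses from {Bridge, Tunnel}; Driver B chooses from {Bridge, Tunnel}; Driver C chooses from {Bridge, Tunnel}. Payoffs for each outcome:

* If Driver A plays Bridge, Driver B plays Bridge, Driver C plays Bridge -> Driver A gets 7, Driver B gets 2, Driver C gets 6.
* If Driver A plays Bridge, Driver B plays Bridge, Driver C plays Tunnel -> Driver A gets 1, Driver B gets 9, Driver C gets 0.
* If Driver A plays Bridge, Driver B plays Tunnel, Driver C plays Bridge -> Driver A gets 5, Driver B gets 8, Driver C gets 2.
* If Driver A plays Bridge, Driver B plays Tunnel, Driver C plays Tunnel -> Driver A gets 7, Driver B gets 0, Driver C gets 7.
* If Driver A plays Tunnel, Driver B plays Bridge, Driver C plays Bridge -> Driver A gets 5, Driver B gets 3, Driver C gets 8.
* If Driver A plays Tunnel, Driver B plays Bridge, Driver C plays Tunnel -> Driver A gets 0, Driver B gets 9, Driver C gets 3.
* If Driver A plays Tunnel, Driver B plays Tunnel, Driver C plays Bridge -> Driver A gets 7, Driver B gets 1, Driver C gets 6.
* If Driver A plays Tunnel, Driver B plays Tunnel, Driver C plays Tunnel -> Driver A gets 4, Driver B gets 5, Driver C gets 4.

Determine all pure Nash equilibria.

Mark each player's best response to every combination of opponents' strategies; a profile where every player is best-responding is a pure Nash equilibrium.
Driver A against (Bridge, Bridge): payoffs 7, 5 → best response Bridge.
Driver A against (Bridge, Tunnel): payoffs 1, 0 → best response Bridge.
Driver A against (Tunnel, Bridge): payoffs 5, 7 → best response Tunnel.
Driver A against (Tunnel, Tunnel): payoffs 7, 4 → best response Bridge.
Driver B against (Bridge, Bridge): payoffs 2, 8 → best response Tunnel.
Driver B against (Bridge, Tunnel): payoffs 9, 0 → best response Bridge.
Driver B against (Tunnel, Bridge): payoffs 3, 1 → best response Bridge.
Driver B against (Tunnel, Tunnel): payoffs 9, 5 → best response Bridge.
Driver C against (Bridge, Bridge): payoffs 6, 0 → best response Bridge.
Driver C against (Bridge, Tunnel): payoffs 2, 7 → best response Tunnel.
Driver C against (Tunnel, Bridge): payoffs 8, 3 → best response Bridge.
Driver C against (Tunnel, Tunnel): payoffs 6, 4 → best response Bridge.
No profile is a mutual best response for all players.

No pure-strategy Nash equilibrium.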